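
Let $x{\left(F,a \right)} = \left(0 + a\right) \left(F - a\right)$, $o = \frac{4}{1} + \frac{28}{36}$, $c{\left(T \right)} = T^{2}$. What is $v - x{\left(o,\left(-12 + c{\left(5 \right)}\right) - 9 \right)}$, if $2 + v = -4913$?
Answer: $- \frac{44263}{9} \approx -4918.1$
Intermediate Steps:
$v = -4915$ ($v = -2 - 4913 = -4915$)
$o = \frac{43}{9}$ ($o = 4 \cdot 1 + 28 \cdot \frac{1}{36} = 4 + \frac{7}{9} = \frac{43}{9} \approx 4.7778$)
$x{\left(F,a \right)} = a \left(F - a\right)$
$v - x{\left(o,\left(-12 + c{\left(5 \right)}\right) - 9 \right)} = -4915 - \left(\left(-12 + 5^{2}\right) - 9\right) \left(\frac{43}{9} - \left(\left(-12 + 5^{2}\right) - 9\right)\right) = -4915 - \left(\left(-12 + 25\right) - 9\right) \left(\frac{43}{9} - \left(\left(-12 + 25\right) - 9\right)\right) = -4915 - \left(13 - 9\right) \left(\frac{43}{9} - \left(13 - 9\right)\right) = -4915 - 4 \left(\frac{43}{9} - 4\right) = -4915 - 4 \cdot \frac{7}{9} = -4915 - \frac{28}{9} = - \frac{44263}{9}$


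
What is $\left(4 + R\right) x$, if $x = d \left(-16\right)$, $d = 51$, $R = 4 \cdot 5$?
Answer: $-19584$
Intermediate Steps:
$R = 20$
$x = -816$ ($x = 51 \left(-16\right) = -816$)
$\left(4 + R\right) x = \left(4 + 20\right) \left(-816\right) = 24 \left(-816\right) = -19584$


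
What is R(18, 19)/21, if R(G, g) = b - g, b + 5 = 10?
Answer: -⅔ ≈ -0.66667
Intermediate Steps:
b = 5 (b = -5 + 10 = 5)
R(G, g) = 5 - g
R(18, 19)/21 = (5 - 1*19)/21 = (5 - 19)/21 = (1/21)*(-14) = -⅔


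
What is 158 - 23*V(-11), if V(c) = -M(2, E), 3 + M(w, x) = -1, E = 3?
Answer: 66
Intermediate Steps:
M(w, x) = -4 (M(w, x) = -3 - 1 = -4)
V(c) = 4 (V(c) = -1*(-4) = 4)
158 - 23*V(-11) = 158 - 23*4 = 158 - 92 = 66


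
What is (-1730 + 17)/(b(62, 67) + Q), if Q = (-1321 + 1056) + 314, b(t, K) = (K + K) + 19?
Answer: -1713/202 ≈ -8.4802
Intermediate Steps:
b(t, K) = 19 + 2*K (b(t, K) = 2*K + 19 = 19 + 2*K)
Q = 49 (Q = -265 + 314 = 49)
(-1730 + 17)/(b(62, 67) + Q) = (-1730 + 17)/((19 + 2*67) + 49) = -1713/((19 + 134) + 49) = -1713/(153 + 49) = -1713/202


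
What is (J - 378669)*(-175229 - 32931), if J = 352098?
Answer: 5531019360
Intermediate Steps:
(J - 378669)*(-175229 - 32931) = (352098 - 378669)*(-175229 - 32931) = -26571*(-208160) = 5531019360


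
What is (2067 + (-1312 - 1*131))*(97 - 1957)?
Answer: -1160640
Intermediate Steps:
(2067 + (-1312 - 1*131))*(97 - 1957) = (2067 + (-1312 - 131))*(-1860) = (2067 - 1443)*(-1860) = 624*(-1860) = -1160640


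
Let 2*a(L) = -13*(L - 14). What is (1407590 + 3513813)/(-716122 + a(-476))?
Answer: -4921403/712937 ≈ -6.9030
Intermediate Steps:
a(L) = 91 - 13*L/2 (a(L) = (-13*(L - 14))/2 = (-13*(-14 + L))/2 = (182 - 13*L)/2 = 91 - 13*L/2)
(1407590 + 3513813)/(-716122 + a(-476)) = (1407590 + 3513813)/(-716122 + (91 - 13/2*(-476))) = 4921403/(-716122 + (91 + 3094)) = 4921403/(-716122 + 3185) = 4921403/(-712937) = 4921403*(-1/712937) = -4921403/712937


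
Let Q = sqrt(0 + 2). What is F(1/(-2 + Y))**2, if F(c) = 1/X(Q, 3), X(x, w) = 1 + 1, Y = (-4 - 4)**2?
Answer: 1/4 ≈ 0.25000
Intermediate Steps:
Y = 64 (Y = (-8)**2 = 64)
Q = sqrt(2) ≈ 1.4142
X(x, w) = 2
F(c) = 1/2
F(1/(-2 + Y))**2 = (1/2)**2 = 1/4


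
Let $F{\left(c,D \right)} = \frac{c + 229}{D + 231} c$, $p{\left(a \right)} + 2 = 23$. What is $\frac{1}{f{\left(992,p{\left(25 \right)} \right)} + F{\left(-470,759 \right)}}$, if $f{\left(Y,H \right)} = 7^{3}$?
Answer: $\frac{99}{45284} \approx 0.0021862$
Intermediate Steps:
$p{\left(a \right)} = 21$ ($p{\left(a \right)} = -2 + 23 = 21$)
$f{\left(Y,H \right)} = 343$
$F{\left(c,D \right)} = \frac{c \left(229 + c\right)}{231 + D}$ ($F{\left(c,D \right)} = \frac{229 + c}{231 + D} c = \frac{c \left(229 + c\right)}{231 + D}$)
$\frac{1}{f{\left(992,p{\left(25 \right)} \right)} + F{\left(-470,759 \right)}} = \frac{1}{343 - \frac{470 \left(229 - 470\right)}{231 + 759}} = \frac{1}{343 - 470 \cdot \frac{1}{990} \left(-241\right)} = \frac{1}{343 - \frac{47}{99} \left(-241\right)} = \frac{1}{343 + \frac{11327}{99}} = \frac{1}{\frac{45284}{99}} = \frac{99}{45284}$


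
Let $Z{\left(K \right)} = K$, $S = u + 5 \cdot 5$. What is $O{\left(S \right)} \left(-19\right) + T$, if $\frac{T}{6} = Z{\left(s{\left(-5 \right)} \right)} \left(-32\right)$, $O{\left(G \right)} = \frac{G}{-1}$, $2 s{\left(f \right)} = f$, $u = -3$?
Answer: $898$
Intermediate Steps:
$s{\left(f \right)} = \frac{f}{2}$
$S = 22$ ($S = -3 + 5 \cdot 5 = -3 + 25 = 22$)
$O{\left(G \right)} = - G$ ($O{\left(G \right)} = G \left(-1\right) = - G$)
$T = 480$ ($T = 6 \cdot \frac{1}{2} \left(-5\right) \left(-32\right) = 6 \left(\left(- \frac{5}{2}\right) \left(-32\right)\right) = 6 \cdot 80 = 480$)
$O{\left(S \right)} \left(-19\right) + T = \left(-1\right) 22 \left(-19\right) + 480 = \left(-22\right) \left(-19\right) + 480 = 418 + 480 = 898$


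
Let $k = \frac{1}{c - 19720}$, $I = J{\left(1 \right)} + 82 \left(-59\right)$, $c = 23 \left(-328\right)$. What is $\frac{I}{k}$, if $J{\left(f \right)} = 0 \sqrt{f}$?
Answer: $131903232$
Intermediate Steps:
$J{\left(f \right)} = 0$
$c = -7544$
$I = -4838$ ($I = 0 + 82 \left(-59\right) = 0 - 4838 = -4838$)
$k = - \frac{1}{27264}$ ($k = \frac{1}{-7544 - 19720} = \frac{1}{-27264} = - \frac{1}{27264} \approx -3.6678 \cdot 10^{-5}$)
$\frac{I}{k} = - \frac{4838}{- \frac{1}{27264}} = \left(-4838\right) \left(-27264\right) = 131903232$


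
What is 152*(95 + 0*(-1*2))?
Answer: 14440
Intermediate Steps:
152*(95 + 0*(-1*2)) = 152*(95 + 0*(-2)) = 152*(95 + 0) = 152*95 = 14440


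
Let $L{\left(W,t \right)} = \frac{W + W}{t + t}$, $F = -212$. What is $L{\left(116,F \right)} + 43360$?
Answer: $\frac{2298051}{53} \approx 43359.0$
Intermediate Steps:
$L{\left(W,t \right)} = \frac{W}{t}$ ($L{\left(W,t \right)} = \frac{2 W}{2 t} = 2 W \frac{1}{2 t} = \frac{W}{t}$)
$L{\left(116,F \right)} + 43360 = \frac{116}{-212} + 43360 = 116 \left(- \frac{1}{212}\right) + 43360 = - \frac{29}{53} + 43360 = \frac{2298051}{53}$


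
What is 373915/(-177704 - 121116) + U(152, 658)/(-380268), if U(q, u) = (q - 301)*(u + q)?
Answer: -196524673/210429044 ≈ -0.93392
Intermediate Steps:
U(q, u) = (-301 + q)*(q + u)
373915/(-177704 - 121116) + U(152, 658)/(-380268) = 373915/(-177704 - 121116) + (152² - 301*152 - 301*658 + 152*658)/(-380268) = 373915/(-298820) + (23104 - 45752 - 198058 + 100016)*(-1/380268) = 373915*(-1/298820) - 120690*(-1/380268) = -74783/59764 + 2235/7042 = -196524673/210429044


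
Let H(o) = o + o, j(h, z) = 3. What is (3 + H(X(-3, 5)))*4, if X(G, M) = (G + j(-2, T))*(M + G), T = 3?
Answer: 12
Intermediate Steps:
X(G, M) = (3 + G)*(G + M) (X(G, M) = (G + 3)*(M + G) = (3 + G)*(G + M))
H(o) = 2*o
(3 + H(X(-3, 5)))*4 = (3 + 2*((-3)**2 + 3*(-3) + 3*5 - 3*5))*4 = (3 + 2*(9 - 9 + 15 - 15))*4 = (3 + 2*0)*4 = (3 + 0)*4 = 3*4 = 12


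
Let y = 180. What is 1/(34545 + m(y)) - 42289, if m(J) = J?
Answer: -1468485524/34725 ≈ -42289.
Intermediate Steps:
1/(34545 + m(y)) - 42289 = 1/(34545 + 180) - 42289 = 1/34725 - 42289 = -1468485524/34725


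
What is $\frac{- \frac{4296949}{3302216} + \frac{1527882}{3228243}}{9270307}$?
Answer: $- \frac{2942066381365}{32941589980979837272} \approx -8.9312 \cdot 10^{-8}$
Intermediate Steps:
$\frac{- \frac{4296949}{3302216} + \frac{1527882}{3228243}}{9270307} = \left(\left(-4296949\right) \frac{1}{3302216} + 1527882 \cdot \frac{1}{3228243}\right) \frac{1}{9270307} = \left(- \frac{4296949}{3302216} + \frac{509294}{1076081}\right) \frac{1}{9270307} = \left(- \frac{2942066381365}{3553451895496}\right) \frac{1}{9270307} = - \frac{2942066381365}{32941589980979837272}$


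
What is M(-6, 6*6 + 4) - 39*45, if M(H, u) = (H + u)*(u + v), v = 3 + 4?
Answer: -157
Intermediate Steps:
v = 7
M(H, u) = (7 + u)*(H + u) (M(H, u) = (H + u)*(u + 7) = (H + u)*(7 + u) = (7 + u)*(H + u))
M(-6, 6*6 + 4) - 39*45 = ((6*6 + 4)² + 7*(-6) + 7*(6*6 + 4) - 6*(6*6 + 4)) - 39*45 = ((36 + 4)² - 42 + 7*(36 + 4) - 6*(36 + 4)) - 1755 = (40² - 42 + 7*40 - 6*40) - 1755 = (1600 - 42 + 280 - 240) - 1755 = 1598 - 1755 = -157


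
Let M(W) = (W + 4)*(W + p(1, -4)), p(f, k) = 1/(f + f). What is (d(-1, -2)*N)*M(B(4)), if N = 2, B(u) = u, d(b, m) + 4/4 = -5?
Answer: -432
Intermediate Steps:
p(f, k) = 1/(2*f)
d(b, m) = -6 (d(b, m) = -1 - 5 = -6)
M(W) = (½ + W)*(4 + W) (M(W) = (W + 4)*(W + (½)/1) = (4 + W)*(W + (½)*1) = (4 + W)*(W + ½) = (4 + W)*(½ + W) = (½ + W)*(4 + W))
(d(-1, -2)*N)*M(B(4)) = (-6*2)*(2 + 4² + (9/2)*4) = -12*(2 + 16 + 18) = -12*36 = -432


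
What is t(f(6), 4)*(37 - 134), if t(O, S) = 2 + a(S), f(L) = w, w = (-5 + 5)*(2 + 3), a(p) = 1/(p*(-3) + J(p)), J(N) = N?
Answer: -1455/8 ≈ -181.88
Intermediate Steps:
a(p) = -1/(2*p) (a(p) = 1/(p*(-3) + p) = 1/(-3*p + p) = 1/(-2*p) = -1/(2*p))
w = 0 (w = 0*5 = 0)
f(L) = 0
t(O, S) = 2 - 1/(2*S)
t(f(6), 4)*(37 - 134) = (2 - ½/4)*(37 - 134) = (2 - ½*¼)*(-97) = (2 - ⅛)*(-97) = (15/8)*(-97) = -1455/8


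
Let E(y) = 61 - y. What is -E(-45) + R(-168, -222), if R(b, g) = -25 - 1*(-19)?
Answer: -112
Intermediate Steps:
R(b, g) = -6 (R(b, g) = -25 + 19 = -6)
-E(-45) + R(-168, -222) = -(61 - 1*(-45)) - 6 = -(61 + 45) - 6 = -1*106 - 6 = -106 - 6 = -112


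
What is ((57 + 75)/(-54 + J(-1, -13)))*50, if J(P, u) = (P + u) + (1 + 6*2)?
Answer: -120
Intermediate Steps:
J(P, u) = 13 + P + u (J(P, u) = (P + u) + (1 + 12) = (P + u) + 13 = 13 + P + u)
((57 + 75)/(-54 + J(-1, -13)))*50 = ((57 + 75)/(-54 + (13 - 1 - 13)))*50 = (132/(-54 - 1))*50 = (132/(-55))*50 = (132*(-1/55))*50 = -12/5*50 = -120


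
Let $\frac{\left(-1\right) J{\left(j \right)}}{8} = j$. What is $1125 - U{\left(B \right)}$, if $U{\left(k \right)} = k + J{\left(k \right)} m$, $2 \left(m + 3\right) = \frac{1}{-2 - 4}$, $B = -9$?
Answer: $1356$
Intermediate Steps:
$J{\left(j \right)} = - 8 j$
$m = - \frac{37}{12}$ ($m = -3 + \frac{1}{2 \left(-2 - 4\right)} = -3 + \frac{1}{2 \left(-6\right)} = -3 + \frac{1}{2} \left(- \frac{1}{6}\right) = -3 - \frac{1}{12} = - \frac{37}{12} \approx -3.0833$)
$U{\left(k \right)} = \frac{77 k}{3}$ ($U{\left(k \right)} = k + - 8 k \left(- \frac{37}{12}\right) = k + \frac{74 k}{3} = \frac{77 k}{3}$)
$1125 - U{\left(B \right)} = 1125 - \frac{77}{3} \left(-9\right) = 1125 - -231 = 1125 + 231 = 1356$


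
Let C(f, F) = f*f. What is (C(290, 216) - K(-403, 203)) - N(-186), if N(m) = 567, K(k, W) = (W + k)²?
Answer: 43533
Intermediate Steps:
C(f, F) = f²
(C(290, 216) - K(-403, 203)) - N(-186) = (290² - (203 - 403)²) - 1*567 = (84100 - 1*(-200)²) - 567 = (84100 - 1*40000) - 567 = (84100 - 40000) - 567 = 44100 - 567 = 43533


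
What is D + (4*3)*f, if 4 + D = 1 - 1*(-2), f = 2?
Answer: 23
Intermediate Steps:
D = -1 (D = -4 + (1 - 1*(-2)) = -4 + (1 + 2) = -4 + 3 = -1)
D + (4*3)*f = -1 + (4*3)*2 = -1 + 12*2 = -1 + 24 = 23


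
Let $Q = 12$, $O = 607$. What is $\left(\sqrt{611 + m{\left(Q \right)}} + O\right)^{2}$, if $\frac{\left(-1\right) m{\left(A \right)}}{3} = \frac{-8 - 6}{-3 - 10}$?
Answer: $\frac{\left(7891 + \sqrt{102713}\right)^{2}}{169} \approx 3.9899 \cdot 10^{5}$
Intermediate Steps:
$m{\left(A \right)} = - \frac{42}{13}$ ($m{\left(A \right)} = - 3 \frac{-8 - 6}{-3 - 10} = - 3 \left(- \frac{14}{-13}\right) = - 3 \left(\left(-14\right) \left(- \frac{1}{13}\right)\right) = \left(-3\right) \frac{14}{13} = - \frac{42}{13}$)
$\left(\sqrt{611 + m{\left(Q \right)}} + O\right)^{2} = \left(\sqrt{611 - \frac{42}{13}} + 607\right)^{2} = \left(\sqrt{\frac{7901}{13}} + 607\right)^{2} = \left(\frac{\sqrt{102713}}{13} + 607\right)^{2} = \left(607 + \frac{\sqrt{102713}}{13}\right)^{2}$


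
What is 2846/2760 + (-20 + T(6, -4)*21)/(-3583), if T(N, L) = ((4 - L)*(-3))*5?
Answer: 8603809/4944540 ≈ 1.7401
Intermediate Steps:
T(N, L) = -60 + 15*L (T(N, L) = (-12 + 3*L)*5 = -60 + 15*L)
2846/2760 + (-20 + T(6, -4)*21)/(-3583) = 2846/2760 + (-20 + (-60 + 15*(-4))*21)/(-3583) = 2846*(1/2760) + (-20 + (-60 - 60)*21)*(-1/3583) = 1423/1380 + (-20 - 120*21)*(-1/3583) = 1423/1380 + (-20 - 2520)*(-1/3583) = 1423/1380 - 2540*(-1/3583) = 1423/1380 + 2540/3583 = 8603809/4944540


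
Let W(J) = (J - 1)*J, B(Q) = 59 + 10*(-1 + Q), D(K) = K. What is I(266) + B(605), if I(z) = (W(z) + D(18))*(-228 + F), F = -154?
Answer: -26927957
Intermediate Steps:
B(Q) = 49 + 10*Q (B(Q) = 59 + (-10 + 10*Q) = 49 + 10*Q)
W(J) = J*(-1 + J) (W(J) = (-1 + J)*J = J*(-1 + J))
I(z) = -6876 - 382*z*(-1 + z) (I(z) = (z*(-1 + z) + 18)*(-228 - 154) = (18 + z*(-1 + z))*(-382) = -6876 - 382*z*(-1 + z))
I(266) + B(605) = (-6876 - 382*266**2 + 382*266) + (49 + 10*605) = (-6876 - 382*70756 + 101612) + (49 + 6050) = (-6876 - 27028792 + 101612) + 6099 = -26934056 + 6099 = -26927957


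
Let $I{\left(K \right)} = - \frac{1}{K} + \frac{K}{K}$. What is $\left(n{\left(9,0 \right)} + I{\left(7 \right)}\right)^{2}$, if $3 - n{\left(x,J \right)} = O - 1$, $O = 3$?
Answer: $\frac{169}{49} \approx 3.449$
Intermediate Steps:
$n{\left(x,J \right)} = 1$ ($n{\left(x,J \right)} = 3 - \left(3 - 1\right) = 3 - 2 = 1$)
$I{\left(K \right)} = 1 - \frac{1}{K}$ ($I{\left(K \right)} = - \frac{1}{K} + 1 = 1 - \frac{1}{K}$)
$\left(n{\left(9,0 \right)} + I{\left(7 \right)}\right)^{2} = \left(1 + \frac{-1 + 7}{7}\right)^{2} = \left(1 + \frac{1}{7} \cdot 6\right)^{2} = \left(1 + \frac{6}{7}\right)^{2} = \left(\frac{13}{7}\right)^{2} = \frac{169}{49}$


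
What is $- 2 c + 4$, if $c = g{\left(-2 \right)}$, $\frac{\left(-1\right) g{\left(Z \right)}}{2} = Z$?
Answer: $-4$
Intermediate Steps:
$g{\left(Z \right)} = - 2 Z$
$c = 4$ ($c = \left(-2\right) \left(-2\right) = 4$)
$- 2 c + 4 = \left(-2\right) 4 + 4 = -8 + 4 = -4$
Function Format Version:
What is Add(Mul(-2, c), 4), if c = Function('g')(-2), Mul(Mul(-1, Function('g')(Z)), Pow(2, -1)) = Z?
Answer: -4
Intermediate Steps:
Function('g')(Z) = Mul(-2, Z)
c = 4 (c = Mul(-2, -2) = 4)
Add(Mul(-2, c), 4) = Add(Mul(-2, 4), 4) = Add(-8, 4) = -4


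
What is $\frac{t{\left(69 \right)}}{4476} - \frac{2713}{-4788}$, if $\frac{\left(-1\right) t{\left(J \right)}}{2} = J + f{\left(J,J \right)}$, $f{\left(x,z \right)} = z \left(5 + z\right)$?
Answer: $- \frac{3117701}{1785924} \approx -1.7457$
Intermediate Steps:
$t{\left(J \right)} = - 2 J - 2 J \left(5 + J\right)$ ($t{\left(J \right)} = - 2 \left(J + J \left(5 + J\right)\right) = - 2 J - 2 J \left(5 + J\right)$)
$\frac{t{\left(69 \right)}}{4476} - \frac{2713}{-4788} = \frac{2 \cdot 69 \left(-6 - 69\right)}{4476} - \frac{2713}{-4788} = 2 \cdot 69 \left(-6 - 69\right) \frac{1}{4476} - - \frac{2713}{4788} = 2 \cdot 69 \left(-75\right) \frac{1}{4476} + \frac{2713}{4788} = \left(-10350\right) \frac{1}{4476} + \frac{2713}{4788} = - \frac{1725}{746} + \frac{2713}{4788} = - \frac{3117701}{1785924}$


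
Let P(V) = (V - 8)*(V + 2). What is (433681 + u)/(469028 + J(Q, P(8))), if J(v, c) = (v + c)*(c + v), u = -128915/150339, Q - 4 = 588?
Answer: 16299759736/30800401947 ≈ 0.52921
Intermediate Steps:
Q = 592 (Q = 4 + 588 = 592)
P(V) = (-8 + V)*(2 + V)
u = -128915/150339 (u = -128915*1/150339 = -128915/150339 ≈ -0.85750)
J(v, c) = (c + v)**2 (J(v, c) = (c + v)*(c + v) = (c + v)**2)
(433681 + u)/(469028 + J(Q, P(8))) = (433681 - 128915/150339)/(469028 + ((-16 + 8**2 - 6*8) + 592)**2) = 65199038944/(150339*(469028 + ((-16 + 64 - 48) + 592)**2)) = 65199038944/(150339*(469028 + (0 + 592)**2)) = 65199038944/(150339*(469028 + 592**2)) = 65199038944/(150339*(469028 + 350464)) = (65199038944/150339)/819492 = (65199038944/150339)*(1/819492) = 16299759736/30800401947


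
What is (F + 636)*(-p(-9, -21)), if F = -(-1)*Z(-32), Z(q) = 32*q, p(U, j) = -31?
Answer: -12028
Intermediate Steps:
F = -1024 (F = -(-1)*32*(-32) = -(-1)*(-1024) = -1*1024 = -1024)
(F + 636)*(-p(-9, -21)) = (-1024 + 636)*(-1*(-31)) = -388*31 = -12028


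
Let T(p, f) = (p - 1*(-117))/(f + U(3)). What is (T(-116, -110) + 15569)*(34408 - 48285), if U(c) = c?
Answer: -23117444514/107 ≈ -2.1605e+8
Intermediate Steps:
T(p, f) = (117 + p)/(3 + f) (T(p, f) = (p - 1*(-117))/(f + 3) = (p + 117)/(3 + f) = (117 + p)/(3 + f))
(T(-116, -110) + 15569)*(34408 - 48285) = ((117 - 116)/(3 - 110) + 15569)*(34408 - 48285) = (1/(-107) + 15569)*(-13877) = (-1/107*1 + 15569)*(-13877) = (-1/107 + 15569)*(-13877) = (1665882/107)*(-13877) = -23117444514/107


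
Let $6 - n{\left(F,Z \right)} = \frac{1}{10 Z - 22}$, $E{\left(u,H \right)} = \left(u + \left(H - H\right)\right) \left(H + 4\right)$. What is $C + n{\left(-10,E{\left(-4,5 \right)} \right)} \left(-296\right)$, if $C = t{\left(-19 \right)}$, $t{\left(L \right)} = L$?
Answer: $- \frac{342993}{191} \approx -1795.8$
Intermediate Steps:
$E{\left(u,H \right)} = u \left(4 + H\right)$ ($E{\left(u,H \right)} = \left(u + 0\right) \left(4 + H\right) = u \left(4 + H\right)$)
$n{\left(F,Z \right)} = 6 - \frac{1}{-22 + 10 Z}$ ($n{\left(F,Z \right)} = 6 - \frac{1}{10 Z - 22} = 6 - \frac{1}{-22 + 10 Z}$)
$C = -19$
$C + n{\left(-10,E{\left(-4,5 \right)} \right)} \left(-296\right) = -19 + \frac{-133 + 60 \left(- 4 \left(4 + 5\right)\right)}{2 \left(-11 + 5 \left(- 4 \left(4 + 5\right)\right)\right)} \left(-296\right) = -19 + \frac{-133 + 60 \left(\left(-4\right) 9\right)}{2 \left(-11 + 5 \left(\left(-4\right) 9\right)\right)} \left(-296\right) = -19 + \frac{-133 + 60 \left(-36\right)}{2 \left(-11 + 5 \left(-36\right)\right)} \left(-296\right) = -19 + \frac{-133 - 2160}{2 \left(-11 - 180\right)} \left(-296\right) = -19 + \frac{1}{2} \frac{1}{-191} \left(-2293\right) \left(-296\right) = -19 + \frac{1}{2} \left(- \frac{1}{191}\right) \left(-2293\right) \left(-296\right) = -19 + \frac{2293}{382} \left(-296\right) = -19 - \frac{339364}{191} = - \frac{342993}{191}$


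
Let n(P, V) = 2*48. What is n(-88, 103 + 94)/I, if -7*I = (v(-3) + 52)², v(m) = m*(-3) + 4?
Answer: -672/4225 ≈ -0.15905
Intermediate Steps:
v(m) = 4 - 3*m (v(m) = -3*m + 4 = 4 - 3*m)
n(P, V) = 96
I = -4225/7 (I = -((4 - 3*(-3)) + 52)²/7 = -((4 + 9) + 52)²/7 = -(13 + 52)²/7 = -⅐*65² = -⅐*4225 = -4225/7 ≈ -603.57)
n(-88, 103 + 94)/I = 96/(-4225/7) = 96*(-7/4225) = -672/4225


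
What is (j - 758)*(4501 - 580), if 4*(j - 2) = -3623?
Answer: -26062887/4 ≈ -6.5157e+6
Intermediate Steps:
j = -3615/4 (j = 2 + (¼)*(-3623) = 2 - 3623/4 = -3615/4 ≈ -903.75)
(j - 758)*(4501 - 580) = (-3615/4 - 758)*(4501 - 580) = -6647/4*3921 = -26062887/4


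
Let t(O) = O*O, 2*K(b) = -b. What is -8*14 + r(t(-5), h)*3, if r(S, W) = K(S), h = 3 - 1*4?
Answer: -299/2 ≈ -149.50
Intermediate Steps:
h = -1 (h = 3 - 4 = -1)
K(b) = -b/2 (K(b) = (-b)/2 = -b/2)
t(O) = O**2
r(S, W) = -S/2
-8*14 + r(t(-5), h)*3 = -8*14 - 1/2*(-5)**2*3 = -112 - 1/2*25*3 = -112 - 25/2*3 = -112 - 75/2 = -299/2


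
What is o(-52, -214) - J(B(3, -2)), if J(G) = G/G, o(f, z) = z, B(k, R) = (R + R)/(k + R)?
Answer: -215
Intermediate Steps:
B(k, R) = 2*R/(R + k) (B(k, R) = (2*R)/(R + k) = 2*R/(R + k))
J(G) = 1
o(-52, -214) - J(B(3, -2)) = -214 - 1*1 = -214 - 1 = -215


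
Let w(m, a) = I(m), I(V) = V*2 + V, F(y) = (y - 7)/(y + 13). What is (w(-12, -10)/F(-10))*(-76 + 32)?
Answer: -4752/17 ≈ -279.53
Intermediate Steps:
F(y) = (-7 + y)/(13 + y)
I(V) = 3*V (I(V) = 2*V + V = 3*V)
w(m, a) = 3*m
(w(-12, -10)/F(-10))*(-76 + 32) = ((3*(-12))/(((-7 - 10)/(13 - 10))))*(-76 + 32) = -36/(-17/3)*(-44) = -36*(-3/17)*(-44) = (108/17)*(-44) = -4752/17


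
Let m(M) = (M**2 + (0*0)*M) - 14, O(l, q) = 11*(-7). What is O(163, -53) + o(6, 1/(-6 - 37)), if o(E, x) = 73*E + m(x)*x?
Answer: 28727912/79507 ≈ 361.33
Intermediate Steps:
O(l, q) = -77
m(M) = -14 + M**2 (m(M) = (M**2 + 0*M) - 14 = (M**2 + 0) - 14 = M**2 - 14 = -14 + M**2)
o(E, x) = 73*E + x*(-14 + x**2) (o(E, x) = 73*E + (-14 + x**2)*x = 73*E + x*(-14 + x**2))
O(163, -53) + o(6, 1/(-6 - 37)) = -77 + (73*6 + (-14 + (1/(-6 - 37))**2)/(-6 - 37)) = -77 + (438 + (-14 + (1/(-43))**2)/(-43)) = -77 + (438 - (-14 + (-1/43)**2)/43) = -77 + (438 - (-14 + 1/1849)/43) = -77 + (438 - 1/43*(-25885/1849)) = -77 + (438 + 25885/79507) = -77 + 34849951/79507 = 28727912/79507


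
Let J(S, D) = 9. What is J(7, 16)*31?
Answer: 279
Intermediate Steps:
J(7, 16)*31 = 9*31 = 279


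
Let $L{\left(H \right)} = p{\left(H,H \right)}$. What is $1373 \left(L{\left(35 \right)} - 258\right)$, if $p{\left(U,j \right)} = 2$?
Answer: $-351488$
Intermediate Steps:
$L{\left(H \right)} = 2$
$1373 \left(L{\left(35 \right)} - 258\right) = 1373 \left(2 - 258\right) = 1373 \left(-256\right) = -351488$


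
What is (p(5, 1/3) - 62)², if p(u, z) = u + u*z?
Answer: 27556/9 ≈ 3061.8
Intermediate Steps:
(p(5, 1/3) - 62)² = (5*(1 + 1/3) - 62)² = (5*(1 + ⅓) - 62)² = (5*(4/3) - 62)² = (20/3 - 62)² = (-166/3)² = 27556/9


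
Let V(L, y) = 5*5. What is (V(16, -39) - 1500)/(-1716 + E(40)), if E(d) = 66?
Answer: 59/66 ≈ 0.89394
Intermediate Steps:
V(L, y) = 25
(V(16, -39) - 1500)/(-1716 + E(40)) = (25 - 1500)/(-1716 + 66) = -1475/(-1650) = -1475*(-1/1650) = 59/66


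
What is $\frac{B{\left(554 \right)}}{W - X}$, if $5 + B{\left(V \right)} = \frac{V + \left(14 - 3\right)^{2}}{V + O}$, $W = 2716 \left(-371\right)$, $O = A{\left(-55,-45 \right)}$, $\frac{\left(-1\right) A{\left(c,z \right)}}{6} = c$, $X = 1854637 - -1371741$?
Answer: $\frac{3745}{3742868376} \approx 1.0006 \cdot 10^{-6}$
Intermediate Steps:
$X = 3226378$ ($X = 1854637 + 1371741 = 3226378$)
$A{\left(c,z \right)} = - 6 c$
$O = 330$ ($O = \left(-6\right) \left(-55\right) = 330$)
$W = -1007636$
$B{\left(V \right)} = -5 + \frac{121 + V}{330 + V}$ ($B{\left(V \right)} = -5 + \frac{V + \left(14 - 3\right)^{2}}{V + 330} = -5 + \frac{V + 11^{2}}{330 + V} = -5 + \frac{V + 121}{330 + V} = -5 + \frac{121 + V}{330 + V}$)
$\frac{B{\left(554 \right)}}{W - X} = \frac{\frac{1}{330 + 554} \left(-1529 - 2216\right)}{-1007636 - 3226378} = \frac{\frac{1}{884} \left(-1529 - 2216\right)}{-1007636 - 3226378} = \frac{\frac{1}{884} \left(-3745\right)}{-4234014} = \left(- \frac{3745}{884}\right) \left(- \frac{1}{4234014}\right) = \frac{3745}{3742868376}$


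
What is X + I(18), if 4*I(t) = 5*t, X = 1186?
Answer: 2417/2 ≈ 1208.5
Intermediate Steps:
I(t) = 5*t/4 (I(t) = (5*t)/4 = 5*t/4)
X + I(18) = 1186 + (5/4)*18 = 1186 + 45/2 = 2417/2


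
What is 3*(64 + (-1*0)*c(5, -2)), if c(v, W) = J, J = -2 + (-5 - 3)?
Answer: 192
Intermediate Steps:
J = -10 (J = -2 - 8 = -10)
c(v, W) = -10
3*(64 + (-1*0)*c(5, -2)) = 3*(64 - 1*0*(-10)) = 3*(64 + 0*(-10)) = 3*(64 + 0) = 3*64 = 192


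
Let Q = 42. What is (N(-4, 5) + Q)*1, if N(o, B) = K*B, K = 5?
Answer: 67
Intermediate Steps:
N(o, B) = 5*B
(N(-4, 5) + Q)*1 = (5*5 + 42)*1 = (25 + 42)*1 = 67*1 = 67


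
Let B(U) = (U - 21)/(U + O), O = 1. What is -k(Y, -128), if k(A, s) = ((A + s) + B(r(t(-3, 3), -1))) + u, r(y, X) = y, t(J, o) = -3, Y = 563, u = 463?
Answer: -910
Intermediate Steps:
B(U) = (-21 + U)/(1 + U) (B(U) = (U - 21)/(U + 1) = (-21 + U)/(1 + U))
k(A, s) = 475 + A + s (k(A, s) = ((A + s) + (-21 - 3)/(1 - 3)) + 463 = ((A + s) - 24/(-2)) + 463 = ((A + s) - 1/2*(-24)) + 463 = ((A + s) + 12) + 463 = (12 + A + s) + 463 = 475 + A + s)
-k(Y, -128) = -(475 + 563 - 128) = -1*910 = -910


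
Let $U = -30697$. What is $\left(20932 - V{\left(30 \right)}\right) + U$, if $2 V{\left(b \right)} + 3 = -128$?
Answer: $- \frac{19399}{2} \approx -9699.5$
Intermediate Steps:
$V{\left(b \right)} = - \frac{131}{2}$ ($V{\left(b \right)} = - \frac{3}{2} + \frac{1}{2} \left(-128\right) = - \frac{3}{2} - 64 = - \frac{131}{2}$)
$\left(20932 - V{\left(30 \right)}\right) + U = \left(20932 - - \frac{131}{2}\right) - 30697 = \left(20932 + \frac{131}{2}\right) - 30697 = \frac{41995}{2} - 30697 = - \frac{19399}{2}$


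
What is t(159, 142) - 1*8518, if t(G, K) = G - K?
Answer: -8501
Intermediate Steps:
t(159, 142) - 1*8518 = (159 - 1*142) - 1*8518 = (159 - 142) - 8518 = 17 - 8518 = -8501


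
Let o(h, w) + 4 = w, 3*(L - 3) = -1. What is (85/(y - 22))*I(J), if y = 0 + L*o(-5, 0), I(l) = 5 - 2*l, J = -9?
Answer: -5865/98 ≈ -59.847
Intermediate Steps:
L = 8/3 (L = 3 + (⅓)*(-1) = 3 - ⅓ = 8/3 ≈ 2.6667)
o(h, w) = -4 + w
y = -32/3 (y = 0 + 8*(-4 + 0)/3 = 0 + (8/3)*(-4) = 0 - 32/3 = -32/3 ≈ -10.667)
(85/(y - 22))*I(J) = (85/(-32/3 - 22))*(5 - 2*(-9)) = (85/(-98/3))*(5 + 18) = -3/98*85*23 = -255/98*23 = -5865/98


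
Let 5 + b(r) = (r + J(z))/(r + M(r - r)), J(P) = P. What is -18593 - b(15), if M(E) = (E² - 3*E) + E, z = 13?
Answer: -278848/15 ≈ -18590.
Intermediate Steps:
M(E) = E² - 2*E
b(r) = -5 + (13 + r)/r (b(r) = -5 + (r + 13)/(r + (r - r)*(-2 + (r - r))) = -5 + (13 + r)/(r + 0*(-2 + 0)) = -5 + (13 + r)/(r + 0*(-2)) = -5 + (13 + r)/(r + 0) = -5 + (13 + r)/r)
-18593 - b(15) = -18593 - (-4 + 13/15) = -18593 - 1*(-47/15) = -18593 + 47/15 = -278848/15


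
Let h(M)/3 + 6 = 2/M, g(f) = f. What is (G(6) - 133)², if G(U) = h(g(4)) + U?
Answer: 82369/4 ≈ 20592.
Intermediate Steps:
h(M) = -18 + 6/M (h(M) = -18 + 3*(2/M) = -18 + 6/M)
G(U) = -33/2 + U (G(U) = (-18 + 6/4) + U = (-18 + 6*(¼)) + U = (-18 + 3/2) + U = -33/2 + U)
(G(6) - 133)² = ((-33/2 + 6) - 133)² = (-21/2 - 133)² = (-287/2)² = 82369/4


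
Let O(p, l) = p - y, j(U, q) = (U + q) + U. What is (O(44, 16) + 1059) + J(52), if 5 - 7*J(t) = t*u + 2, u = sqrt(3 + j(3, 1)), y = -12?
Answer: 7808/7 - 52*sqrt(10)/7 ≈ 1091.9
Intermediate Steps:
j(U, q) = q + 2*U
u = sqrt(10) (u = sqrt(3 + (1 + 2*3)) = sqrt(3 + (1 + 6)) = sqrt(3 + 7) = sqrt(10) ≈ 3.1623)
O(p, l) = 12 + p (O(p, l) = p - 1*(-12) = p + 12 = 12 + p)
J(t) = 3/7 - t*sqrt(10)/7 (J(t) = 5/7 - (t*sqrt(10) + 2)/7 = 5/7 - (2 + t*sqrt(10))/7 = 5/7 + (-2/7 - t*sqrt(10)/7) = 3/7 - t*sqrt(10)/7)
(O(44, 16) + 1059) + J(52) = ((12 + 44) + 1059) + (3/7 - 1/7*52*sqrt(10)) = (56 + 1059) + (3/7 - 52*sqrt(10)/7) = 1115 + (3/7 - 52*sqrt(10)/7) = 7808/7 - 52*sqrt(10)/7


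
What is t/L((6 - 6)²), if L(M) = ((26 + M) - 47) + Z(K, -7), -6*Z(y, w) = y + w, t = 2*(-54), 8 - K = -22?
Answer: 648/149 ≈ 4.3490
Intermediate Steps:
K = 30 (K = 8 - 1*(-22) = 8 + 22 = 30)
t = -108
Z(y, w) = -w/6 - y/6 (Z(y, w) = -(y + w)/6 = -(w + y)/6 = -w/6 - y/6)
L(M) = -149/6 + M (L(M) = ((26 + M) - 47) + (-⅙*(-7) - ⅙*30) = (-21 + M) + (7/6 - 5) = (-21 + M) - 23/6 = -149/6 + M)
t/L((6 - 6)²) = -108/(-149/6 + (6 - 6)²) = -108/(-149/6 + 0²) = -108/(-149/6 + 0) = -108/(-149/6) = -108*(-6/149) = 648/149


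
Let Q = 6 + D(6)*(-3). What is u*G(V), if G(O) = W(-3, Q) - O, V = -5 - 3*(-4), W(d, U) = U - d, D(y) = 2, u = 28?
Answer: -112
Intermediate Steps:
Q = 0 (Q = 6 + 2*(-3) = 6 - 6 = 0)
V = 7 (V = -5 + 12 = 7)
G(O) = 3 - O (G(O) = (0 - 1*(-3)) - O = (0 + 3) - O = 3 - O)
u*G(V) = 28*(3 - 1*7) = 28*(3 - 7) = 28*(-4) = -112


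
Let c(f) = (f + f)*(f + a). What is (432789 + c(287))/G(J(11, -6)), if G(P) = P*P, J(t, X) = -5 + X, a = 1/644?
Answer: 2498753/506 ≈ 4938.3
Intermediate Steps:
a = 1/644 ≈ 0.0015528
c(f) = 2*f*(1/644 + f) (c(f) = (f + f)*(f + 1/644) = (2*f)*(1/644 + f) = 2*f*(1/644 + f))
G(P) = P**2
(432789 + c(287))/G(J(11, -6)) = (432789 + (1/322)*287*(1 + 644*287))/((-5 - 6)**2) = (432789 + (1/322)*287*(1 + 184828))/((-11)**2) = (432789 + (1/322)*287*184829)/121 = (432789 + 7577989/46)*(1/121) = (27486283/46)*(1/121) = 2498753/506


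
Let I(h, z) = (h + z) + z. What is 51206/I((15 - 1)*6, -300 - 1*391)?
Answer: -25603/649 ≈ -39.450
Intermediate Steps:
I(h, z) = h + 2*z
51206/I((15 - 1)*6, -300 - 1*391) = 51206/((15 - 1)*6 + 2*(-300 - 1*391)) = 51206/(14*6 + 2*(-300 - 391)) = 51206/(84 + 2*(-691)) = 51206/(84 - 1382) = 51206/(-1298) = 51206*(-1/1298) = -25603/649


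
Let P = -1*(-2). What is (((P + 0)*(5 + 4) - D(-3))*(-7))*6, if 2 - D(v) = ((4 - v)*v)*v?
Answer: -3318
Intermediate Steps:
P = 2
D(v) = 2 - v²*(4 - v) (D(v) = 2 - (4 - v)*v*v = 2 - v*(4 - v)*v = 2 - v²*(4 - v))
(((P + 0)*(5 + 4) - D(-3))*(-7))*6 = (((2 + 0)*(5 + 4) - (2 + (-3)³ - 4*(-3)²))*(-7))*6 = ((2*9 - (2 - 27 - 4*9))*(-7))*6 = ((18 - (2 - 27 - 36))*(-7))*6 = ((18 - 1*(-61))*(-7))*6 = ((18 + 61)*(-7))*6 = (79*(-7))*6 = -553*6 = -3318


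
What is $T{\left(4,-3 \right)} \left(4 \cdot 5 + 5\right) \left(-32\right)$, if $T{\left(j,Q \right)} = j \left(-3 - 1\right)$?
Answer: $12800$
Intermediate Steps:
$T{\left(j,Q \right)} = - 4 j$ ($T{\left(j,Q \right)} = j \left(-4\right) = - 4 j$)
$T{\left(4,-3 \right)} \left(4 \cdot 5 + 5\right) \left(-32\right) = \left(-4\right) 4 \left(4 \cdot 5 + 5\right) \left(-32\right) = - 16 \left(20 + 5\right) \left(-32\right) = \left(-16\right) 25 \left(-32\right) = \left(-400\right) \left(-32\right) = 12800$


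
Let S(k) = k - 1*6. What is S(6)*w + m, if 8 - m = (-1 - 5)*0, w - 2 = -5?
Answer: 8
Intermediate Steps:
w = -3 (w = 2 - 5 = -3)
m = 8 (m = 8 - (-1 - 5)*0 = 8 - (-6)*0 = 8 - 1*0 = 8 + 0 = 8)
S(k) = -6 + k (S(k) = k - 6 = -6 + k)
S(6)*w + m = (-6 + 6)*(-3) + 8 = 0*(-3) + 8 = 0 + 8 = 8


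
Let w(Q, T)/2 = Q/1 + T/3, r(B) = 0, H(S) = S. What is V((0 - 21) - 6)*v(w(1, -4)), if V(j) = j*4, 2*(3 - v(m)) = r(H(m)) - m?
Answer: -288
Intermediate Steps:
w(Q, T) = 2*Q + 2*T/3 (w(Q, T) = 2*(Q/1 + T/3) = 2*(Q*1 + T*(⅓)) = 2*(Q + T/3) = 2*Q + 2*T/3)
v(m) = 3 + m/2 (v(m) = 3 - (0 - m)/2 = 3 - (-1)*m/2 = 3 + m/2)
V(j) = 4*j
V((0 - 21) - 6)*v(w(1, -4)) = (4*((0 - 21) - 6))*(3 + (2*1 + (⅔)*(-4))/2) = (4*(-21 - 6))*(3 + (2 - 8/3)/2) = (4*(-27))*(3 + (½)*(-⅔)) = -108*(3 - ⅓) = -108*8/3 = -288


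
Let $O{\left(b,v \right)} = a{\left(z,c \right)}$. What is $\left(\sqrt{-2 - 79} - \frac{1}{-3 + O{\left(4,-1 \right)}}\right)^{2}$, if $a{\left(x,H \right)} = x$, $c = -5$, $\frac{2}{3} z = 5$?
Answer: $\frac{\left(2 - 81 i\right)^{2}}{81} \approx -80.951 - 4.0 i$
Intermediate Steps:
$z = \frac{15}{2}$ ($z = \frac{3}{2} \cdot 5 = \frac{15}{2} \approx 7.5$)
$O{\left(b,v \right)} = \frac{15}{2}$
$\left(\sqrt{-2 - 79} - \frac{1}{-3 + O{\left(4,-1 \right)}}\right)^{2} = \left(\sqrt{-2 - 79} - \frac{1}{-3 + \frac{15}{2}}\right)^{2} = \left(\sqrt{-81} - \frac{1}{\frac{9}{2}}\right)^{2} = \left(9 i - \frac{2}{9}\right)^{2} = \left(- \frac{2}{9} + 9 i\right)^{2}$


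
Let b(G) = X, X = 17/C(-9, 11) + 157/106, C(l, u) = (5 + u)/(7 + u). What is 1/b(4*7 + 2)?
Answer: 424/8737 ≈ 0.048529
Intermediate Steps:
C(l, u) = (5 + u)/(7 + u)
X = 8737/424 (X = 17/(((5 + 11)/(7 + 11))) + 157/106 = 17/((16/18)) + 157*(1/106) = 17/(((1/18)*16)) + 157/106 = 17/(8/9) + 157/106 = 17*(9/8) + 157/106 = 153/8 + 157/106 = 8737/424 ≈ 20.606)
b(G) = 8737/424
1/b(4*7 + 2) = 1/(8737/424) = 424/8737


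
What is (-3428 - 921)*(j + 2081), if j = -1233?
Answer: -3687952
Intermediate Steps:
(-3428 - 921)*(j + 2081) = (-3428 - 921)*(-1233 + 2081) = -4349*848 = -3687952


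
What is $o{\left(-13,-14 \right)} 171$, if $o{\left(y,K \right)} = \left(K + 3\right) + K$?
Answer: $-4275$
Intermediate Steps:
$o{\left(y,K \right)} = 3 + 2 K$ ($o{\left(y,K \right)} = \left(3 + K\right) + K = 3 + 2 K$)
$o{\left(-13,-14 \right)} 171 = \left(3 + 2 \left(-14\right)\right) 171 = \left(3 - 28\right) 171 = \left(-25\right) 171 = -4275$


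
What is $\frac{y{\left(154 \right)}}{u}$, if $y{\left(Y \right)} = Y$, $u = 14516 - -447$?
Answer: $\frac{154}{14963} \approx 0.010292$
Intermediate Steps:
$u = 14963$ ($u = 14516 + 447 = 14963$)
$\frac{y{\left(154 \right)}}{u} = \frac{154}{14963}$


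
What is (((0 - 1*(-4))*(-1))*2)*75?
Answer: -600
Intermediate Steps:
(((0 - 1*(-4))*(-1))*2)*75 = (((0 + 4)*(-1))*2)*75 = ((4*(-1))*2)*75 = -4*2*75 = -8*75 = -600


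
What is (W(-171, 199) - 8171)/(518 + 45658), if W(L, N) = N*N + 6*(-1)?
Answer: 982/1443 ≈ 0.68053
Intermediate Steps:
W(L, N) = -6 + N² (W(L, N) = N² - 6 = -6 + N²)
(W(-171, 199) - 8171)/(518 + 45658) = ((-6 + 199²) - 8171)/(518 + 45658) = ((-6 + 39601) - 8171)/46176 = (39595 - 8171)*(1/46176) = 31424*(1/46176) = 982/1443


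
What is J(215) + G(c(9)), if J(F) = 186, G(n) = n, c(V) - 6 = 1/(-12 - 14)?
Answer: 4991/26 ≈ 191.96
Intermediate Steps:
c(V) = 155/26 (c(V) = 6 + 1/(-12 - 14) = 6 + 1/(-26) = 6 - 1/26 = 155/26)
J(215) + G(c(9)) = 186 + 155/26 = 4991/26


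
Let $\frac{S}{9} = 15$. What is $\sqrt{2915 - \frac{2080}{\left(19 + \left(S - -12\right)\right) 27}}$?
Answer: $\frac{5 \sqrt{65053491}}{747} \approx 53.986$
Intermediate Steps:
$S = 135$ ($S = 9 \cdot 15 = 135$)
$\sqrt{2915 - \frac{2080}{\left(19 + \left(S - -12\right)\right) 27}} = \sqrt{2915 - \frac{2080}{\left(19 + \left(135 - -12\right)\right) 27}} = \sqrt{2915 - \frac{2080}{\left(19 + \left(135 + 12\right)\right) 27}} = \sqrt{2915 - \frac{2080}{\left(19 + 147\right) 27}} = \sqrt{2915 - \frac{2080}{166 \cdot 27}} = \sqrt{2915 - \frac{2080}{4482}} = \sqrt{2915 - \frac{1040}{2241}} = \sqrt{\frac{6531475}{2241}} = \frac{5 \sqrt{65053491}}{747}$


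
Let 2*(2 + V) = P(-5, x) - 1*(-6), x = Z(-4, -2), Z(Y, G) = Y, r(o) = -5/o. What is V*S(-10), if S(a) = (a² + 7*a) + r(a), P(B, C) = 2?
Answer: 61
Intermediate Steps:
x = -4
V = 2 (V = -2 + (2 - 1*(-6))/2 = -2 + (2 + 6)/2 = -2 + (½)*8 = -2 + 4 = 2)
S(a) = a² - 5/a + 7*a (S(a) = (a² + 7*a) - 5/a = a² - 5/a + 7*a)
V*S(-10) = 2*((-5 + (-10)²*(7 - 10))/(-10)) = 2*(-(-5 + 100*(-3))/10) = 2*(-(-5 - 300)/10) = 2*(-⅒*(-305)) = 2*(61/2) = 61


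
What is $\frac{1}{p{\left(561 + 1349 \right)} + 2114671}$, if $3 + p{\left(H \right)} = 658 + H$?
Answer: $\frac{1}{2117236} \approx 4.7231 \cdot 10^{-7}$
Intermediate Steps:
$p{\left(H \right)} = 655 + H$ ($p{\left(H \right)} = -3 + \left(658 + H\right) = 655 + H$)
$\frac{1}{p{\left(561 + 1349 \right)} + 2114671} = \frac{1}{\left(655 + \left(561 + 1349\right)\right) + 2114671} = \frac{1}{\left(655 + 1910\right) + 2114671} = \frac{1}{2565 + 2114671} = \frac{1}{2117236}$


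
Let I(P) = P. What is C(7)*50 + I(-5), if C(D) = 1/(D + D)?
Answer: -10/7 ≈ -1.4286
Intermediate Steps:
C(D) = 1/(2*D)
C(7)*50 + I(-5) = ((½)/7)*50 - 5 = ((½)*(⅐))*50 - 5 = (1/14)*50 - 5 = 25/7 - 5 = -10/7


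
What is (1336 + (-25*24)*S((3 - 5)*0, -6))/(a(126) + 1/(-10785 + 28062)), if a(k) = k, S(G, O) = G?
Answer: 23082072/2176903 ≈ 10.603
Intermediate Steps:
(1336 + (-25*24)*S((3 - 5)*0, -6))/(a(126) + 1/(-10785 + 28062)) = (1336 + (-25*24)*((3 - 5)*0))/(126 + 1/(-10785 + 28062)) = (1336 - (-1200)*0)/(126 + 1/17277) = (1336 - 600*0)/(126 + 1/17277) = (1336 + 0)/(2176903/17277) = 1336*(17277/2176903) = 23082072/2176903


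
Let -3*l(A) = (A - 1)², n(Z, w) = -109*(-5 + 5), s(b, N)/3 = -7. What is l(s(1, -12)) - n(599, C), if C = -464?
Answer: -484/3 ≈ -161.33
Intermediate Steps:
s(b, N) = -21 (s(b, N) = 3*(-7) = -21)
n(Z, w) = 0 (n(Z, w) = -109*0 = 0)
l(A) = -(-1 + A)²/3 (l(A) = -(A - 1)²/3 = -(-1 + A)²/3)
l(s(1, -12)) - n(599, C) = -(-1 - 21)²/3 - 1*0 = -⅓*(-22)² + 0 = -⅓*484 + 0 = -484/3 + 0 = -484/3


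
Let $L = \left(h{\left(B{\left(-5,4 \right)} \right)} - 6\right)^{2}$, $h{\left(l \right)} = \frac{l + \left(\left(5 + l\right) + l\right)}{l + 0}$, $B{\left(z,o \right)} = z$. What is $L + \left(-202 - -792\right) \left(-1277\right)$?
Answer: $-753414$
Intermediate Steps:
$h{\left(l \right)} = \frac{5 + 3 l}{l}$ ($h{\left(l \right)} = \frac{l + \left(5 + 2 l\right)}{l} = \frac{5 + 3 l}{l}$)
$L = 16$ ($L = \left(\left(3 + \frac{5}{-5}\right) - 6\right)^{2} = \left(\left(3 + 5 \left(- \frac{1}{5}\right)\right) - 6\right)^{2} = \left(\left(3 - 1\right) - 6\right)^{2} = \left(2 - 6\right)^{2} = \left(-4\right)^{2} = 16$)
$L + \left(-202 - -792\right) \left(-1277\right) = 16 + \left(-202 - -792\right) \left(-1277\right) = 16 + \left(-202 + 792\right) \left(-1277\right) = 16 + 590 \left(-1277\right) = 16 - 753430 = -753414$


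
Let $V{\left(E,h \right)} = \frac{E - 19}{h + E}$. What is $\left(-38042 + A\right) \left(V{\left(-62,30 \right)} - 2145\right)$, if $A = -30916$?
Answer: $\frac{2363845761}{16} \approx 1.4774 \cdot 10^{8}$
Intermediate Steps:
$V{\left(E,h \right)} = \frac{-19 + E}{E + h}$
$\left(-38042 + A\right) \left(V{\left(-62,30 \right)} - 2145\right) = \left(-38042 - 30916\right) \left(\frac{-19 - 62}{-62 + 30} - 2145\right) = - 68958 \left(\frac{1}{-32} \left(-81\right) - 2145\right) = - 68958 \left(\left(- \frac{1}{32}\right) \left(-81\right) - 2145\right) = - 68958 \left(\frac{81}{32} - 2145\right) = \left(-68958\right) \left(- \frac{68559}{32}\right) = \frac{2363845761}{16}$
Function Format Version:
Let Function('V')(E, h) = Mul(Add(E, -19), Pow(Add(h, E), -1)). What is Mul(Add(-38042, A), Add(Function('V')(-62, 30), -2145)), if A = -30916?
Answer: Rational(2363845761, 16) ≈ 1.4774e+8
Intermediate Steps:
Function('V')(E, h) = Mul(Pow(Add(E, h), -1), Add(-19, E)) (Function('V')(E, h) = Mul(Add(-19, E), Pow(Add(E, h), -1)) = Mul(Pow(Add(E, h), -1), Add(-19, E)))
Mul(Add(-38042, A), Add(Function('V')(-62, 30), -2145)) = Mul(Add(-38042, -30916), Add(Mul(Pow(Add(-62, 30), -1), Add(-19, -62)), -2145)) = Mul(-68958, Add(Mul(Pow(-32, -1), -81), -2145)) = Mul(-68958, Add(Mul(Rational(-1, 32), -81), -2145)) = Mul(-68958, Add(Rational(81, 32), -2145)) = Mul(-68958, Rational(-68559, 32)) = Rational(2363845761, 16)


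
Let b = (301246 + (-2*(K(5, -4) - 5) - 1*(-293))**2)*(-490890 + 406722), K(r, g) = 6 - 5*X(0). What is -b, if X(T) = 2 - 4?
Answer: 31536655416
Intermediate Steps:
X(T) = -2
K(r, g) = 16 (K(r, g) = 6 - 5*(-2) = 6 + 10 = 16)
b = -31536655416 (b = (301246 + (-2*(16 - 5) - 1*(-293))**2)*(-490890 + 406722) = (301246 + (-2*11 + 293)**2)*(-84168) = (301246 + (-22 + 293)**2)*(-84168) = (301246 + 271**2)*(-84168) = (301246 + 73441)*(-84168) = 374687*(-84168) = -31536655416)
-b = -1*(-31536655416) = 31536655416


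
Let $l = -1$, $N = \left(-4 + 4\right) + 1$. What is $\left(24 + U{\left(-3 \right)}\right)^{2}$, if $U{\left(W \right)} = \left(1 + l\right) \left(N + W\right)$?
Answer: $576$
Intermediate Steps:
$N = 1$ ($N = 0 + 1 = 1$)
$U{\left(W \right)} = 0$ ($U{\left(W \right)} = \left(1 - 1\right) \left(1 + W\right) = 0 \left(1 + W\right) = 0$)
$\left(24 + U{\left(-3 \right)}\right)^{2} = \left(24 + 0\right)^{2} = 24^{2} = 576$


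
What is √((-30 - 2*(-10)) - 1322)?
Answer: 6*I*√37 ≈ 36.497*I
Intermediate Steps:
√((-30 - 2*(-10)) - 1322) = √((-30 + 20) - 1322) = √(-10 - 1322) = √(-1332) = 6*I*√37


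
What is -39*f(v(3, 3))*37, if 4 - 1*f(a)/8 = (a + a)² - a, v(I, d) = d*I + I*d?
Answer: 14707056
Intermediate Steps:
v(I, d) = 2*I*d (v(I, d) = I*d + I*d = 2*I*d)
f(a) = 32 - 32*a² + 8*a (f(a) = 32 - 8*((a + a)² - a) = 32 - 8*((2*a)² - a) = 32 - 8*(4*a² - a) = 32 - 8*(-a + 4*a²) = 32 + (-32*a² + 8*a) = 32 - 32*a² + 8*a)
-39*f(v(3, 3))*37 = -39*(32 - 32*(2*3*3)² + 8*(2*3*3))*37 = -39*(32 - 32*18² + 8*18)*37 = -39*(32 - 32*324 + 144)*37 = -39*(32 - 10368 + 144)*37 = -39*(-10192)*37 = 397488*37 = 14707056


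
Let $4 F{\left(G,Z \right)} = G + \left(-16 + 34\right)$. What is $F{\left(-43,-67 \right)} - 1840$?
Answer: $- \frac{7385}{4} \approx -1846.3$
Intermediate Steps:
$F{\left(G,Z \right)} = \frac{9}{2} + \frac{G}{4}$ ($F{\left(G,Z \right)} = \frac{G + \left(-16 + 34\right)}{4} = \frac{G + 18}{4} = \frac{18 + G}{4} = \frac{9}{2} + \frac{G}{4}$)
$F{\left(-43,-67 \right)} - 1840 = \left(\frac{9}{2} + \frac{1}{4} \left(-43\right)\right) - 1840 = \left(\frac{9}{2} - \frac{43}{4}\right) - 1840 = - \frac{25}{4} - 1840 = - \frac{7385}{4}$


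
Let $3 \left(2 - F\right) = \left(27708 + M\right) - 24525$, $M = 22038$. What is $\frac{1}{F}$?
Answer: $- \frac{1}{8405} \approx -0.00011898$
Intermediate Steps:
$F = -8405$ ($F = 2 - \frac{\left(27708 + 22038\right) - 24525}{3} = 2 - \frac{49746 - 24525}{3} = 2 - 8407 = -8405$)
$\frac{1}{F} = \frac{1}{-8405} = - \frac{1}{8405}$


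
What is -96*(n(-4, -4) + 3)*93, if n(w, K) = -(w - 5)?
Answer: -107136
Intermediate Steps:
n(w, K) = 5 - w (n(w, K) = -(-5 + w) = 5 - w)
-96*(n(-4, -4) + 3)*93 = -96*((5 - 1*(-4)) + 3)*93 = -96*((5 + 4) + 3)*93 = -96*(9 + 3)*93 = -96*12*93 = -1152*93 = -107136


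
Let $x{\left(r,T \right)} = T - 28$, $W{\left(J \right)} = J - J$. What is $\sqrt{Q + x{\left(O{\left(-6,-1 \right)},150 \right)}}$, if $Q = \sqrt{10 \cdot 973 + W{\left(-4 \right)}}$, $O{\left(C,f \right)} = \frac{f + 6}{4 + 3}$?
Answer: $\sqrt{122 + \sqrt{9730}} \approx 14.854$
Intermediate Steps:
$W{\left(J \right)} = 0$
$O{\left(C,f \right)} = \frac{6}{7} + \frac{f}{7}$ ($O{\left(C,f \right)} = \frac{6 + f}{7} = \left(6 + f\right) \frac{1}{7} = \frac{6}{7} + \frac{f}{7}$)
$x{\left(r,T \right)} = -28 + T$
$Q = \sqrt{9730}$ ($Q = \sqrt{10 \cdot 973 + 0} = \sqrt{9730 + 0} = \sqrt{9730} \approx 98.641$)
$\sqrt{Q + x{\left(O{\left(-6,-1 \right)},150 \right)}} = \sqrt{\sqrt{9730} + \left(-28 + 150\right)} = \sqrt{\sqrt{9730} + 122} = \sqrt{122 + \sqrt{9730}}$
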